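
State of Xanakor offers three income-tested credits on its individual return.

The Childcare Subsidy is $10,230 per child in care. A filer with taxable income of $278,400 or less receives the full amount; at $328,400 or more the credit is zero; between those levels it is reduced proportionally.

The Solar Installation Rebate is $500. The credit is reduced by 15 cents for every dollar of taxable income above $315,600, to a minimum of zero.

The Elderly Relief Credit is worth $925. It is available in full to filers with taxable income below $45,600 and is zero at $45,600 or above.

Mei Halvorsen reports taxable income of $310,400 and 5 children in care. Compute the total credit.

$18,914

Childcare Subsidy: base = 5 × $10,230 = $51,150. $310,400 is $32,000 into a $50,000 phase-out range, leaving 18,000/50,000 of the credit: $51,150 × 18,000/50,000 = $18,414.
Solar Installation Rebate: $310,400 is at or below the $315,600 threshold, so the full $500 applies.
Elderly Relief Credit: $310,400 meets or exceeds the $45,600 cutoff, so the credit is $0.
Total: $18,414 + $500 + $0 = $18,914.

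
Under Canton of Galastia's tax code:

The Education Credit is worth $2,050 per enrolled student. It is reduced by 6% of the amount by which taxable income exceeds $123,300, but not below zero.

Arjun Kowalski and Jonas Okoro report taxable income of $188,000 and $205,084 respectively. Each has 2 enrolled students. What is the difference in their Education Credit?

$218

Arjun ($188,000): Education Credit: base = 2 × $2,050 = $4,100. 6% of the $64,700 excess over $123,300 is $3,882; credit = $4,100 − $3,882 = $218.
Jonas ($205,084): Education Credit: base = 2 × $2,050 = $4,100. 6% of the $81,784 excess over $123,300 is $4,907.04 ≥ base, so the credit is $0.
Difference: |$218 − $0| = $218.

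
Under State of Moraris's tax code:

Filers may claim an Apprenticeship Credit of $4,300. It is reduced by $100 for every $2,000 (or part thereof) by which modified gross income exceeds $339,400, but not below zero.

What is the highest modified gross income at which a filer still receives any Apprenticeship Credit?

$423,400

After 42 increments the reduction is 42 × $100 = $4,200, leaving $100; one more increment wipes it out. Increment 42 ends at excess 42 × $2,000 = $84,000, so the highest qualifying income is $339,400 + $84,000 = $423,400.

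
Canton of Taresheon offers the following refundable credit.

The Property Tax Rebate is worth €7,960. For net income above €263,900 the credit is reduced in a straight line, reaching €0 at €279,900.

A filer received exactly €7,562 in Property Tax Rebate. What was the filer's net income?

€264,700

€7,562 is 7,562/7,960 of the full €7,960, so 398/7,960 of the €16,000 range has been used: income = €263,900 + €16,000 × 398/7,960 = €264,700.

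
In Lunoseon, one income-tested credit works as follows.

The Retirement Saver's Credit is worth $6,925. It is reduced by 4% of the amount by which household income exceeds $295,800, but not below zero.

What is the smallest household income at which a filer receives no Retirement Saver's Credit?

$468,925

The credit falls by 4% of each dollar above $295,800, so it reaches zero when the excess is $6,925 / 4% = $173,125: income = $295,800 + $173,125 = $468,925.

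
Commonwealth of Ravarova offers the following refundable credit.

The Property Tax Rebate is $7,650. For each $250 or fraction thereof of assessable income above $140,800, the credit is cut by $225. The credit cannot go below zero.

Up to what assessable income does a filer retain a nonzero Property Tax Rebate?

After 33 increments the reduction is 33 × $225 = $7,425, leaving $225; one more increment wipes it out. Increment 33 ends at excess 33 × $250 = $8,250, so the highest qualifying income is $140,800 + $8,250 = $149,050.

$149,050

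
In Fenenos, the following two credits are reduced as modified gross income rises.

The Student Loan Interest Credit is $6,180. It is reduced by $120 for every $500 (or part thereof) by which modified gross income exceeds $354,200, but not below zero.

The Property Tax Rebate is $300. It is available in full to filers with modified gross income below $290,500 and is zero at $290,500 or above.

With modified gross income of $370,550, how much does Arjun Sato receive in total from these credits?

$2,220

Student Loan Interest Credit: income exceeds $354,200 by $16,350, which is 33 full-or-partial $500 increments; reduction = 33 × $120 = $3,960, leaving $2,220.
Property Tax Rebate: $370,550 meets or exceeds the $290,500 cutoff, so the credit is $0.
Total: $2,220 + $0 = $2,220.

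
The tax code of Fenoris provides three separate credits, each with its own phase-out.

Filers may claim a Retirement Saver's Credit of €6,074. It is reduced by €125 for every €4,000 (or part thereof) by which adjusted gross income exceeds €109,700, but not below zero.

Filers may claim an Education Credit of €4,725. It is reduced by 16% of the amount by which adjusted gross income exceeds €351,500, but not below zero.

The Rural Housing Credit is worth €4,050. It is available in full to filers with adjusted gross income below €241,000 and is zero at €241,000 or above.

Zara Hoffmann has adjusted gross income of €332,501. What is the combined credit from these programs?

Retirement Saver's Credit: income exceeds €109,700 by €222,801 → 56 increments × €125 = €7,000 ≥ base, so the credit is €0.
Education Credit: €332,501 is at or below the €351,500 threshold, so the full €4,725 applies.
Rural Housing Credit: €332,501 meets or exceeds the €241,000 cutoff, so the credit is €0.
Total: €0 + €4,725 + €0 = €4,725.

€4,725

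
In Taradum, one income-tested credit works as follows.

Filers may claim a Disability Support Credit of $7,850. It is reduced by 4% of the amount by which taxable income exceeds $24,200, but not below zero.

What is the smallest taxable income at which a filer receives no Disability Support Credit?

The credit falls by 4% of each dollar above $24,200, so it reaches zero when the excess is $7,850 / 4% = $196,250: income = $24,200 + $196,250 = $220,450.

$220,450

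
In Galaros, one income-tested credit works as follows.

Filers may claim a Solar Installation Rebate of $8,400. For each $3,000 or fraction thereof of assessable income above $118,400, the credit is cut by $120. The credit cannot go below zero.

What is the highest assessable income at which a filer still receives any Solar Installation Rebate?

$325,400

After 69 increments the reduction is 69 × $120 = $8,280, leaving $120; one more increment wipes it out. Increment 69 ends at excess 69 × $3,000 = $207,000, so the highest qualifying income is $118,400 + $207,000 = $325,400.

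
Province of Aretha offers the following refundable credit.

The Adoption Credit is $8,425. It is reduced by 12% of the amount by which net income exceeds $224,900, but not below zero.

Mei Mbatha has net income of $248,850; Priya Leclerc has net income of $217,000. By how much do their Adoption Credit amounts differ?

$2,874

Mei ($248,850): Adoption Credit: 12% of the $23,950 excess over $224,900 is $2,874; credit = $8,425 − $2,874 = $5,551.
Priya ($217,000): Adoption Credit: $217,000 is at or below the $224,900 threshold, so the full $8,425 applies.
Difference: |$5,551 − $8,425| = $2,874.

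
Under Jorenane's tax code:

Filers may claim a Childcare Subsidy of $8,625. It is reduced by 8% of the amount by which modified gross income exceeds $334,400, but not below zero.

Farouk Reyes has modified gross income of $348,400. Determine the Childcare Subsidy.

$7,505

Childcare Subsidy: 8% of the $14,000 excess over $334,400 is $1,120; credit = $8,625 − $1,120 = $7,505.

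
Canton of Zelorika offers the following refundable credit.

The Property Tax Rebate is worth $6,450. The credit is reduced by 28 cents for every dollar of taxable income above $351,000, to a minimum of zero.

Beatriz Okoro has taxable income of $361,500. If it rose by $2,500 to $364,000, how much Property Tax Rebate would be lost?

$700

At $361,500 — 28% of the $10,500 excess over $351,000 is $2,940; credit = $6,450 − $2,940 = $3,510.
At $364,000 — 28% of the $13,000 excess over $351,000 is $3,640; credit = $6,450 − $3,640 = $2,810.
Lost: $3,510 − $2,810 = $700.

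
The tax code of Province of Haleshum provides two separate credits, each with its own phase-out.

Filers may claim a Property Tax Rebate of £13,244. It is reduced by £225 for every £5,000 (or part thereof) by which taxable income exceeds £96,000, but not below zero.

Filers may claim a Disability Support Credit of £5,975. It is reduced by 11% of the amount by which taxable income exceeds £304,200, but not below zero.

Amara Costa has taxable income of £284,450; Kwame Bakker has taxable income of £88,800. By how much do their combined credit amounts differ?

£8,550

Amara (£284,450): Property Tax Rebate: income exceeds £96,000 by £188,450, which is 38 full-or-partial £5,000 increments; reduction = 38 × £225 = £8,550, leaving £4,694. Disability Support Credit: £284,450 is at or below the £304,200 threshold, so the full £5,975 applies. total £4,694 + £5,975 = £10,669
Kwame (£88,800): Property Tax Rebate: £88,800 is at or below the £96,000 threshold, so the full £13,244 applies. Disability Support Credit: £88,800 is at or below the £304,200 threshold, so the full £5,975 applies. total £13,244 + £5,975 = £19,219
Difference: |£10,669 − £19,219| = £8,550.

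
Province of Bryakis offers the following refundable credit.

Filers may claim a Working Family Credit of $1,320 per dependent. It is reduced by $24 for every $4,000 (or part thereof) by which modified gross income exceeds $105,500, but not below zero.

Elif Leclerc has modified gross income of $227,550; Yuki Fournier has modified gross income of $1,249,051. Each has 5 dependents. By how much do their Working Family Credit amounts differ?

Elif ($227,550): Working Family Credit: base = 5 × $1,320 = $6,600. income exceeds $105,500 by $122,050, which is 31 full-or-partial $4,000 increments; reduction = 31 × $24 = $744, leaving $5,856.
Yuki ($1,249,051): Working Family Credit: base = 5 × $1,320 = $6,600. income exceeds $105,500 by $1,143,551 → 286 increments × $24 = $6,864 ≥ base, so the credit is $0.
Difference: |$5,856 − $0| = $5,856.

$5,856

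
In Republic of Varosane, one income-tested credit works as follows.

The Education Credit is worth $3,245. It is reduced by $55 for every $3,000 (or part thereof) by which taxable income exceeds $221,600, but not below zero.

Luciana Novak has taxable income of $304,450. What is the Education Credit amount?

$1,705

Education Credit: income exceeds $221,600 by $82,850, which is 28 full-or-partial $3,000 increments; reduction = 28 × $55 = $1,540, leaving $1,705.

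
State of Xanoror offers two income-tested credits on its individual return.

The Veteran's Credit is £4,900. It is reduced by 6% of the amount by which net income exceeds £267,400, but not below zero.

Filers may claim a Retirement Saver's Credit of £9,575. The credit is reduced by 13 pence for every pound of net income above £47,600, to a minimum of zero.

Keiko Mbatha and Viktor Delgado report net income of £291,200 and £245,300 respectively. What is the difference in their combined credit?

Keiko (£291,200): Veteran's Credit: 6% of the £23,800 excess over £267,400 is £1,428; credit = £4,900 − £1,428 = £3,472. Retirement Saver's Credit: 13% of the £243,600 excess over £47,600 is £31,668 ≥ base, so the credit is £0. total £3,472 + £0 = £3,472
Viktor (£245,300): Veteran's Credit: £245,300 is at or below the £267,400 threshold, so the full £4,900 applies. Retirement Saver's Credit: 13% of the £197,700 excess over £47,600 is £25,701 ≥ base, so the credit is £0. total £4,900 + £0 = £4,900
Difference: |£3,472 − £4,900| = £1,428.

£1,428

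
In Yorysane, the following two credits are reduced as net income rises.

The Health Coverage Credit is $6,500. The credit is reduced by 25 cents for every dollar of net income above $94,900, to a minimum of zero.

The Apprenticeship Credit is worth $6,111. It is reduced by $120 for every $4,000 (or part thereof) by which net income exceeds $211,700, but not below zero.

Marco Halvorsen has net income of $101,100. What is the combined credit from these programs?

$11,061

Health Coverage Credit: 25% of the $6,200 excess over $94,900 is $1,550; credit = $6,500 − $1,550 = $4,950.
Apprenticeship Credit: $101,100 is at or below the $211,700 threshold, so the full $6,111 applies.
Total: $4,950 + $6,111 = $11,061.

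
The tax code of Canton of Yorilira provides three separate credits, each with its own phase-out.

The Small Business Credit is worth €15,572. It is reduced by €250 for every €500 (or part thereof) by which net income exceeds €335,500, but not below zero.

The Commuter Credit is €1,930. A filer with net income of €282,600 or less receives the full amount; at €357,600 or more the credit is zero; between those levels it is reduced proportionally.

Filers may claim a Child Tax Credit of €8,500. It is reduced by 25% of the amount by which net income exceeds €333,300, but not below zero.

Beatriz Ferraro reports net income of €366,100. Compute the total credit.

€372

Small Business Credit: income exceeds €335,500 by €30,600, which is 62 full-or-partial €500 increments; reduction = 62 × €250 = €15,500, leaving €72.
Commuter Credit: €366,100 is at or above €357,600, so the credit is €0.
Child Tax Credit: 25% of the €32,800 excess over €333,300 is €8,200; credit = €8,500 − €8,200 = €300.
Total: €72 + €0 + €300 = €372.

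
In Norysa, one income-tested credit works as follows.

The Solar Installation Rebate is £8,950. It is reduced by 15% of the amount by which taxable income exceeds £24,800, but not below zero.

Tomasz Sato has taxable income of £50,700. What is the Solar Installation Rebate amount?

Solar Installation Rebate: 15% of the £25,900 excess over £24,800 is £3,885; credit = £8,950 − £3,885 = £5,065.

£5,065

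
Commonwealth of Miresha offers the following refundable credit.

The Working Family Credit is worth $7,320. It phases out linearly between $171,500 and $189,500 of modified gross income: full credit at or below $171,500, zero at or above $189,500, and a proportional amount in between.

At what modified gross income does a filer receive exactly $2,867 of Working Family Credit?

$2,867 is 2,867/7,320 of the full $7,320, so 4,453/7,320 of the $18,000 range has been used: income = $171,500 + $18,000 × 4,453/7,320 = $182,450.

$182,450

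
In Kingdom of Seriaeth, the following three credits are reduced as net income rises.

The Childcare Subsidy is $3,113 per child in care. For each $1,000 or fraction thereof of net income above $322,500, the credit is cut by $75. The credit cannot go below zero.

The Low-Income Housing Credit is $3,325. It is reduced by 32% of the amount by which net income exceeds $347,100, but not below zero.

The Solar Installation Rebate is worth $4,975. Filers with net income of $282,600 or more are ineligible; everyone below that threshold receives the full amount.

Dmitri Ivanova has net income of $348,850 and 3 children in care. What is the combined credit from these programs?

Childcare Subsidy: base = 3 × $3,113 = $9,339. income exceeds $322,500 by $26,350, which is 27 full-or-partial $1,000 increments; reduction = 27 × $75 = $2,025, leaving $7,314.
Low-Income Housing Credit: 32% of the $1,750 excess over $347,100 is $560; credit = $3,325 − $560 = $2,765.
Solar Installation Rebate: $348,850 meets or exceeds the $282,600 cutoff, so the credit is $0.
Total: $7,314 + $2,765 + $0 = $10,079.

$10,079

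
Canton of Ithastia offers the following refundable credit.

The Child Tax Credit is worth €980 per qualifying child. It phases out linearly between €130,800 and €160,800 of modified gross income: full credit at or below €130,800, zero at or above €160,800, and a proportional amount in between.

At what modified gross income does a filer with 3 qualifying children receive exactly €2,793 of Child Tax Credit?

Full credit = 3 × €980 = €2,940.
€2,793 is 2,793/2,940 of the full €2,940, so 147/2,940 of the €30,000 range has been used: income = €130,800 + €30,000 × 147/2,940 = €132,300.

€132,300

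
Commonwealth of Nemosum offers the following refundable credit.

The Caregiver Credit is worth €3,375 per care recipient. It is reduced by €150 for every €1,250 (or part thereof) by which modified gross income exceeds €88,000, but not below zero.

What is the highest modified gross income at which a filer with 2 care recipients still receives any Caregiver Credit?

Full credit = 2 × €3,375 = €6,750.
After 44 increments the reduction is 44 × €150 = €6,600, leaving €150; one more increment wipes it out. Increment 44 ends at excess 44 × €1,250 = €55,000, so the highest qualifying income is €88,000 + €55,000 = €143,000.

€143,000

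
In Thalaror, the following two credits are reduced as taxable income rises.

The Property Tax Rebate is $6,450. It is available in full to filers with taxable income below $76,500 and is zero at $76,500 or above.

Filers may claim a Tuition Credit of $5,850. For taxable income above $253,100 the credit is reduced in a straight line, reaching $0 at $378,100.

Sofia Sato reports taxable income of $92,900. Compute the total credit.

$5,850

Property Tax Rebate: $92,900 meets or exceeds the $76,500 cutoff, so the credit is $0.
Tuition Credit: $92,900 is at or below the $253,100 threshold, so the full $5,850 applies.
Total: $0 + $5,850 = $5,850.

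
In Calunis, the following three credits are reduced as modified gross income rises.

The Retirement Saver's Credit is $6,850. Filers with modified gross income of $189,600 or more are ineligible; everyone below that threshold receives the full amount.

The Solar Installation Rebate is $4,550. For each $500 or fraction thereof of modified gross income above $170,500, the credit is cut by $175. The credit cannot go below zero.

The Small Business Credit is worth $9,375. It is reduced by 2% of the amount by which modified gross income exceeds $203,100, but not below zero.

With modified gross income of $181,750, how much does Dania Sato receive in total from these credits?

$16,750

Retirement Saver's Credit: $181,750 is below the $189,600 cutoff, so the full $6,850 applies.
Solar Installation Rebate: income exceeds $170,500 by $11,250, which is 23 full-or-partial $500 increments; reduction = 23 × $175 = $4,025, leaving $525.
Small Business Credit: $181,750 is at or below the $203,100 threshold, so the full $9,375 applies.
Total: $6,850 + $525 + $9,375 = $16,750.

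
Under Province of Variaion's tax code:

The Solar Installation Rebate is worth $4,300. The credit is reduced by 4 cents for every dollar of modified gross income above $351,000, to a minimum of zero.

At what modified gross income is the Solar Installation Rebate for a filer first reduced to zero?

$458,500

The credit falls by 4% of each dollar above $351,000, so it reaches zero when the excess is $4,300 / 4% = $107,500: income = $351,000 + $107,500 = $458,500.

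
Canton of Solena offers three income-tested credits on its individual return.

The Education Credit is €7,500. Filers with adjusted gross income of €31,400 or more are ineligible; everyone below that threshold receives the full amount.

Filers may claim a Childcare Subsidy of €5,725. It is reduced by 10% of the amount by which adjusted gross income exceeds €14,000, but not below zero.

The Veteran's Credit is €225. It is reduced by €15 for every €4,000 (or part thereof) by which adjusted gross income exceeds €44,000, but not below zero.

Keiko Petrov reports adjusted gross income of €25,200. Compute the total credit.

Education Credit: €25,200 is below the €31,400 cutoff, so the full €7,500 applies.
Childcare Subsidy: 10% of the €11,200 excess over €14,000 is €1,120; credit = €5,725 − €1,120 = €4,605.
Veteran's Credit: €25,200 is at or below the €44,000 threshold, so the full €225 applies.
Total: €7,500 + €4,605 + €225 = €12,330.

€12,330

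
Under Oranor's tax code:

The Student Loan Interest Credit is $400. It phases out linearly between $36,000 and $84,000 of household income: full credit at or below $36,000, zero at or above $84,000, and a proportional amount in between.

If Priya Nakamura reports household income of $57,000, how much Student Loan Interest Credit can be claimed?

$225

Student Loan Interest Credit: $57,000 is $21,000 into a $48,000 phase-out range, leaving 27,000/48,000 of the credit: $400 × 27,000/48,000 = $225.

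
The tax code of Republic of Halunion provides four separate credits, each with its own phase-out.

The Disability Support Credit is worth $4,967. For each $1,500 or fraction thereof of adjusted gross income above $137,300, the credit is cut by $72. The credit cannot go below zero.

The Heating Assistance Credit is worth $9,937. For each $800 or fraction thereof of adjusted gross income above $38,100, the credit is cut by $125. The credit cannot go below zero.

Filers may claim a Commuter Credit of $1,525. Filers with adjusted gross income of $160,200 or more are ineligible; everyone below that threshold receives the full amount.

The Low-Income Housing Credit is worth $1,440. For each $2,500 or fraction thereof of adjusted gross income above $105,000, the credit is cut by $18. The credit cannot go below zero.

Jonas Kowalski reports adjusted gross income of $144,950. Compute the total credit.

Disability Support Credit: income exceeds $137,300 by $7,650, which is 6 full-or-partial $1,500 increments; reduction = 6 × $72 = $432, leaving $4,535.
Heating Assistance Credit: income exceeds $38,100 by $106,850 → 134 increments × $125 = $16,750 ≥ base, so the credit is $0.
Commuter Credit: $144,950 is below the $160,200 cutoff, so the full $1,525 applies.
Low-Income Housing Credit: income exceeds $105,000 by $39,950, which is 16 full-or-partial $2,500 increments; reduction = 16 × $18 = $288, leaving $1,152.
Total: $4,535 + $0 + $1,525 + $1,152 = $7,212.

$7,212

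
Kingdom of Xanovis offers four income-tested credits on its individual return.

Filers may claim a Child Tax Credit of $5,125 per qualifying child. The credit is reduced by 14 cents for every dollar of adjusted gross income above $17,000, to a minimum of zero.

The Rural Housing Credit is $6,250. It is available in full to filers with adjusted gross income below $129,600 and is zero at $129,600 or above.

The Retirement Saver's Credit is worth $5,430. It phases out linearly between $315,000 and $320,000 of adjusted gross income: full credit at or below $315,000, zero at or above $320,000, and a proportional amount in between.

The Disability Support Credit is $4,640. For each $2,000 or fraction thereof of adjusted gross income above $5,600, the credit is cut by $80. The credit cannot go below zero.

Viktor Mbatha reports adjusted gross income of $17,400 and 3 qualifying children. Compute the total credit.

Child Tax Credit: base = 3 × $5,125 = $15,375. 14% of the $400 excess over $17,000 is $56; credit = $15,375 − $56 = $15,319.
Rural Housing Credit: $17,400 is below the $129,600 cutoff, so the full $6,250 applies.
Retirement Saver's Credit: $17,400 is at or below the $315,000 threshold, so the full $5,430 applies.
Disability Support Credit: income exceeds $5,600 by $11,800, which is 6 full-or-partial $2,000 increments; reduction = 6 × $80 = $480, leaving $4,160.
Total: $15,319 + $6,250 + $5,430 + $4,160 = $31,159.

$31,159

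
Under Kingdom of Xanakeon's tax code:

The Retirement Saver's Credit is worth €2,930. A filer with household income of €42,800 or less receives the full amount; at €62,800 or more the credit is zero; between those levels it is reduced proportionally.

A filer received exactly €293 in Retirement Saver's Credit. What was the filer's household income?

€293 is 293/2,930 of the full €2,930, so 2,637/2,930 of the €20,000 range has been used: income = €42,800 + €20,000 × 2,637/2,930 = €60,800.

€60,800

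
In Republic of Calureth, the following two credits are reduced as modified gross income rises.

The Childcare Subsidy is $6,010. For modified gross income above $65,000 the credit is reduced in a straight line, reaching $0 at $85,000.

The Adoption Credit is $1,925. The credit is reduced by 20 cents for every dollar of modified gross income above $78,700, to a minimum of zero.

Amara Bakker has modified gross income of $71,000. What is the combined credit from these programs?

$6,132

Childcare Subsidy: $71,000 is $6,000 into a $20,000 phase-out range, leaving 14,000/20,000 of the credit: $6,010 × 14,000/20,000 = $4,207.
Adoption Credit: $71,000 is at or below the $78,700 threshold, so the full $1,925 applies.
Total: $4,207 + $1,925 = $6,132.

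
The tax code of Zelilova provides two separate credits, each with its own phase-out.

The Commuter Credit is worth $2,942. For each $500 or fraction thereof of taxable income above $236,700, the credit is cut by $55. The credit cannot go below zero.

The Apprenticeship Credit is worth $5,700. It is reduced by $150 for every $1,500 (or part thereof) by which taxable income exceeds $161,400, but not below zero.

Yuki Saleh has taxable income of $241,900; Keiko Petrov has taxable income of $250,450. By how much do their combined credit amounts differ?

$935

Yuki ($241,900): Commuter Credit: income exceeds $236,700 by $5,200, which is 11 full-or-partial $500 increments; reduction = 11 × $55 = $605, leaving $2,337. Apprenticeship Credit: income exceeds $161,400 by $80,500 → 54 increments × $150 = $8,100 ≥ base, so the credit is $0. total $2,337 + $0 = $2,337
Keiko ($250,450): Commuter Credit: income exceeds $236,700 by $13,750, which is 28 full-or-partial $500 increments; reduction = 28 × $55 = $1,540, leaving $1,402. Apprenticeship Credit: income exceeds $161,400 by $89,050 → 60 increments × $150 = $9,000 ≥ base, so the credit is $0. total $1,402 + $0 = $1,402
Difference: |$2,337 − $1,402| = $935.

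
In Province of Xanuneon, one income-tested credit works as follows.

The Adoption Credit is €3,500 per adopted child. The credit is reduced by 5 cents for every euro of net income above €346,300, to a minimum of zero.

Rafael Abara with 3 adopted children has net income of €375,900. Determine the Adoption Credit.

Adoption Credit: base = 3 × €3,500 = €10,500. 5% of the €29,600 excess over €346,300 is €1,480; credit = €10,500 − €1,480 = €9,020.

€9,020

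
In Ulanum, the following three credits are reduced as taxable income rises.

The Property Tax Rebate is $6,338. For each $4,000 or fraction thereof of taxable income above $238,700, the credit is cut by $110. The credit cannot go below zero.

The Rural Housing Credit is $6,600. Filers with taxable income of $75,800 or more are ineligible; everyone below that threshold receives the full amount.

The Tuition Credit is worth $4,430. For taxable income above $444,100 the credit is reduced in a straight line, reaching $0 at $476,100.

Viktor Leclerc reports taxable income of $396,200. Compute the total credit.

Property Tax Rebate: income exceeds $238,700 by $157,500, which is 40 full-or-partial $4,000 increments; reduction = 40 × $110 = $4,400, leaving $1,938.
Rural Housing Credit: $396,200 meets or exceeds the $75,800 cutoff, so the credit is $0.
Tuition Credit: $396,200 is at or below the $444,100 threshold, so the full $4,430 applies.
Total: $1,938 + $0 + $4,430 = $6,368.

$6,368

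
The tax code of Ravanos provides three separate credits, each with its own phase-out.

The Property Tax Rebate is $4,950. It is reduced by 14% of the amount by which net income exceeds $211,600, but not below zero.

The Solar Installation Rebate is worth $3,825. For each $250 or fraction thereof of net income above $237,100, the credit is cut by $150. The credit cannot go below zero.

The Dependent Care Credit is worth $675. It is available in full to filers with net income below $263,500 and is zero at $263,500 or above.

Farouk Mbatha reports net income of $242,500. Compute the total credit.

$1,824

Property Tax Rebate: 14% of the $30,900 excess over $211,600 is $4,326; credit = $4,950 − $4,326 = $624.
Solar Installation Rebate: income exceeds $237,100 by $5,400, which is 22 full-or-partial $250 increments; reduction = 22 × $150 = $3,300, leaving $525.
Dependent Care Credit: $242,500 is below the $263,500 cutoff, so the full $675 applies.
Total: $624 + $525 + $675 = $1,824.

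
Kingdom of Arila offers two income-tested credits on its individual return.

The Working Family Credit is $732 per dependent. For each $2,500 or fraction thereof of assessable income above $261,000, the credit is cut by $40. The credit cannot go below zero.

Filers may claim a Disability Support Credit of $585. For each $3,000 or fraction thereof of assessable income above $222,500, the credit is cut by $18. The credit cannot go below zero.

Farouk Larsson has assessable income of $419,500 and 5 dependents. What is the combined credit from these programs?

$1,100

Working Family Credit: base = 5 × $732 = $3,660. income exceeds $261,000 by $158,500, which is 64 full-or-partial $2,500 increments; reduction = 64 × $40 = $2,560, leaving $1,100.
Disability Support Credit: income exceeds $222,500 by $197,000 → 66 increments × $18 = $1,188 ≥ base, so the credit is $0.
Total: $1,100 + $0 = $1,100.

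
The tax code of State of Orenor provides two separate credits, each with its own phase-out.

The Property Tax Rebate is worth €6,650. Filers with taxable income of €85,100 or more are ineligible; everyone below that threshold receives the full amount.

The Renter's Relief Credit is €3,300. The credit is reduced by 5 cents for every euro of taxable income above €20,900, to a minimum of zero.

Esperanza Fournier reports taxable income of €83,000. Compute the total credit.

€6,845

Property Tax Rebate: €83,000 is below the €85,100 cutoff, so the full €6,650 applies.
Renter's Relief Credit: 5% of the €62,100 excess over €20,900 is €3,105; credit = €3,300 − €3,105 = €195.
Total: €6,650 + €195 = €6,845.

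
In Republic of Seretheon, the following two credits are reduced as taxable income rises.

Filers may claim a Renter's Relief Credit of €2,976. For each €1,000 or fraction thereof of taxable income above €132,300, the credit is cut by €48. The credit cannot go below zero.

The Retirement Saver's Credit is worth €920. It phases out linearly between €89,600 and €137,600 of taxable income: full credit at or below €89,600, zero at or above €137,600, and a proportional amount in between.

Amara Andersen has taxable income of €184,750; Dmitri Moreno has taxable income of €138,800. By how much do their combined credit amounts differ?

€2,208

Amara (€184,750): Renter's Relief Credit: income exceeds €132,300 by €52,450, which is 53 full-or-partial €1,000 increments; reduction = 53 × €48 = €2,544, leaving €432. Retirement Saver's Credit: €184,750 is at or above €137,600, so the credit is €0. total €432 + €0 = €432
Dmitri (€138,800): Renter's Relief Credit: income exceeds €132,300 by €6,500, which is 7 full-or-partial €1,000 increments; reduction = 7 × €48 = €336, leaving €2,640. Retirement Saver's Credit: €138,800 is at or above €137,600, so the credit is €0. total €2,640 + €0 = €2,640
Difference: |€432 − €2,640| = €2,208.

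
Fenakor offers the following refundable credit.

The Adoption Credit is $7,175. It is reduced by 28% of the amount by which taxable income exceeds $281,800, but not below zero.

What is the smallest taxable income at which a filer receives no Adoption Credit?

The credit falls by 28% of each dollar above $281,800, so it reaches zero when the excess is $7,175 / 28% = $25,625: income = $281,800 + $25,625 = $307,425.

$307,425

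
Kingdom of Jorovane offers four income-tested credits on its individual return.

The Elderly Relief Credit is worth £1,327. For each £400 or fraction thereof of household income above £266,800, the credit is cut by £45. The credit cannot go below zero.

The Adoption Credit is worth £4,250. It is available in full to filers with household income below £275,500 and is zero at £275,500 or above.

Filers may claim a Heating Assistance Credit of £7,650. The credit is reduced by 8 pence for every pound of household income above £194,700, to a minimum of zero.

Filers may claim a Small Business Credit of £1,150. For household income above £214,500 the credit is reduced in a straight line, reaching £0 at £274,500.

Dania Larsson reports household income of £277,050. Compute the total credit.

£1,219

Elderly Relief Credit: income exceeds £266,800 by £10,250, which is 26 full-or-partial £400 increments; reduction = 26 × £45 = £1,170, leaving £157.
Adoption Credit: £277,050 meets or exceeds the £275,500 cutoff, so the credit is £0.
Heating Assistance Credit: 8% of the £82,350 excess over £194,700 is £6,588; credit = £7,650 − £6,588 = £1,062.
Small Business Credit: £277,050 is at or above £274,500, so the credit is £0.
Total: £157 + £0 + £1,062 + £0 = £1,219.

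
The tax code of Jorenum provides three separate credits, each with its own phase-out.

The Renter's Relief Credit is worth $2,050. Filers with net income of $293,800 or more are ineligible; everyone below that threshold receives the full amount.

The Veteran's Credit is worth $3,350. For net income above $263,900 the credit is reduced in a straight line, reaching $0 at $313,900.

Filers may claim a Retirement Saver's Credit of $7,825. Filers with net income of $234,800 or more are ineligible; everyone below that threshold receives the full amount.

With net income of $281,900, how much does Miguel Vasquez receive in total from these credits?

Renter's Relief Credit: $281,900 is below the $293,800 cutoff, so the full $2,050 applies.
Veteran's Credit: $281,900 is $18,000 into a $50,000 phase-out range, leaving 32,000/50,000 of the credit: $3,350 × 32,000/50,000 = $2,144.
Retirement Saver's Credit: $281,900 meets or exceeds the $234,800 cutoff, so the credit is $0.
Total: $2,050 + $2,144 + $0 = $4,194.

$4,194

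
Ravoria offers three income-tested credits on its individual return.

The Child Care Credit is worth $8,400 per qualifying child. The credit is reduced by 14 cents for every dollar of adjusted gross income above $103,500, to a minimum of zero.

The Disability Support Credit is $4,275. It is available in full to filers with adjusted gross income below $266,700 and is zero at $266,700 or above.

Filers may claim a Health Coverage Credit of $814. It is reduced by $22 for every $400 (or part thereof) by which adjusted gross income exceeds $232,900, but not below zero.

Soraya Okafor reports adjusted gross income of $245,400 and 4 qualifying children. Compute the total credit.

$18,119

Child Care Credit: base = 4 × $8,400 = $33,600. 14% of the $141,900 excess over $103,500 is $19,866; credit = $33,600 − $19,866 = $13,734.
Disability Support Credit: $245,400 is below the $266,700 cutoff, so the full $4,275 applies.
Health Coverage Credit: income exceeds $232,900 by $12,500, which is 32 full-or-partial $400 increments; reduction = 32 × $22 = $704, leaving $110.
Total: $13,734 + $4,275 + $110 = $18,119.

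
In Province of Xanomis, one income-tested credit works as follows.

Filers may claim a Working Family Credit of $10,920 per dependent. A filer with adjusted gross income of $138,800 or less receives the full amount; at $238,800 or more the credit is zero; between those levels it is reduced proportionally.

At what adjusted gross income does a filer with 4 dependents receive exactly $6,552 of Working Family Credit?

$223,800

Full credit = 4 × $10,920 = $43,680.
$6,552 is 6,552/43,680 of the full $43,680, so 37,128/43,680 of the $100,000 range has been used: income = $138,800 + $100,000 × 37,128/43,680 = $223,800.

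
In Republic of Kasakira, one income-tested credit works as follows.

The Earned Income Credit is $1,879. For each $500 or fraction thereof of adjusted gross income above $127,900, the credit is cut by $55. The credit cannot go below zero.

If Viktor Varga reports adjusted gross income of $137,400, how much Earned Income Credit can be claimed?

$834

Earned Income Credit: income exceeds $127,900 by $9,500, which is 19 full-or-partial $500 increments; reduction = 19 × $55 = $1,045, leaving $834.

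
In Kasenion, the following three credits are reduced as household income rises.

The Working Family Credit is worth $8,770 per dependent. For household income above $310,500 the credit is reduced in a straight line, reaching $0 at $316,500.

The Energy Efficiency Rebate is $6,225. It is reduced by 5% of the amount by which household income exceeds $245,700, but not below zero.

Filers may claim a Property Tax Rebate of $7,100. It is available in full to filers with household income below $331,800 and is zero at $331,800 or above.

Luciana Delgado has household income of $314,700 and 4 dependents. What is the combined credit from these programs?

Working Family Credit: base = 4 × $8,770 = $35,080. $314,700 is $4,200 into a $6,000 phase-out range, leaving 1,800/6,000 of the credit: $35,080 × 1,800/6,000 = $10,524.
Energy Efficiency Rebate: 5% of the $69,000 excess over $245,700 is $3,450; credit = $6,225 − $3,450 = $2,775.
Property Tax Rebate: $314,700 is below the $331,800 cutoff, so the full $7,100 applies.
Total: $10,524 + $2,775 + $7,100 = $20,399.

$20,399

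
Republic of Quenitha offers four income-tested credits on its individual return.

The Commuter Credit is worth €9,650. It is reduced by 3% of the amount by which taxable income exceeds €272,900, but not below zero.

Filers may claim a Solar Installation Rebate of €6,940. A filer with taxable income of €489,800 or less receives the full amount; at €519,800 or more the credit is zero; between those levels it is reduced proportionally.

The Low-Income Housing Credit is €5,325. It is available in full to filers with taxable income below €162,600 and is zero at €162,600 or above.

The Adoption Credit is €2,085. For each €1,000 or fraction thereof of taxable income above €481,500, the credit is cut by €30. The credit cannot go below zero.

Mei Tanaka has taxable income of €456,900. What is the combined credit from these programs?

Commuter Credit: 3% of the €184,000 excess over €272,900 is €5,520; credit = €9,650 − €5,520 = €4,130.
Solar Installation Rebate: €456,900 is at or below the €489,800 threshold, so the full €6,940 applies.
Low-Income Housing Credit: €456,900 meets or exceeds the €162,600 cutoff, so the credit is €0.
Adoption Credit: €456,900 is at or below the €481,500 threshold, so the full €2,085 applies.
Total: €4,130 + €6,940 + €0 + €2,085 = €13,155.

€13,155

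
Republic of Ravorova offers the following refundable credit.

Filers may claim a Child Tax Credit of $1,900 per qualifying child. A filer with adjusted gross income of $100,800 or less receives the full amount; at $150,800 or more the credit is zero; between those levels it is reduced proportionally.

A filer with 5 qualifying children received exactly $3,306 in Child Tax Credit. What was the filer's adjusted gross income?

$133,400

Full credit = 5 × $1,900 = $9,500.
$3,306 is 3,306/9,500 of the full $9,500, so 6,194/9,500 of the $50,000 range has been used: income = $100,800 + $50,000 × 6,194/9,500 = $133,400.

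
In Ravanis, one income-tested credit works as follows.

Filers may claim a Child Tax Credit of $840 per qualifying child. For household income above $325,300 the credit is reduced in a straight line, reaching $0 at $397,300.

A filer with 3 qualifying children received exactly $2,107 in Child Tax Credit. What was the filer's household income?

Full credit = 3 × $840 = $2,520.
$2,107 is 2,107/2,520 of the full $2,520, so 413/2,520 of the $72,000 range has been used: income = $325,300 + $72,000 × 413/2,520 = $337,100.

$337,100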